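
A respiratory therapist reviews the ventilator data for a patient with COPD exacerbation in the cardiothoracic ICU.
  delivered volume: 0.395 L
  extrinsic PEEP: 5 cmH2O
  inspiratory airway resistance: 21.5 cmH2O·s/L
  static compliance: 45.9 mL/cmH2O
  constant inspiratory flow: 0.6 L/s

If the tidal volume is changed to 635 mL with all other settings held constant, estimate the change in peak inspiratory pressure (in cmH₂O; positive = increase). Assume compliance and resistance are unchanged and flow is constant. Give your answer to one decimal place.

5.2

PIP = Vt/C + R·V̇ + PEEP (constant-flow equation of motion).
Only the elastic term changes: ΔPIP = ΔVt / C = (635 − 395) / 45.9 = 5.229 cmH2O.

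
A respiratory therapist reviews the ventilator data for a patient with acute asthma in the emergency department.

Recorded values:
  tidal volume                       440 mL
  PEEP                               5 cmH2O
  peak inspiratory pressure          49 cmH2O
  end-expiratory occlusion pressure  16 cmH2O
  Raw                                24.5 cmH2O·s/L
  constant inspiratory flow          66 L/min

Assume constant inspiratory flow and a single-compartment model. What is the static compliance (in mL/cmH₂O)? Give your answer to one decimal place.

Flow: 66 L/min ÷ 60 = 1.1 L/s.
Total PEEP = 16 cmH2O (set 5 + intrinsic 11); this is the baseline alveolar pressure.
Equation of motion (constant flow): PIP = Vt/C + R·V̇ + PEEP.
Vt/C = PIP − R·V̇ − PEEP = 49 − 24.5×1.1 − 16 = 49 − 26.95 − 16 = 6.05 cmH2O.
C = Vt / 6.05 = 440 / 6.05 = 72.727 mL/cmH2O.

72.7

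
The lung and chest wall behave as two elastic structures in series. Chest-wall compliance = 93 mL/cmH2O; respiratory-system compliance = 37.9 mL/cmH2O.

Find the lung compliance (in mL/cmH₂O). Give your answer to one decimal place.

1/CL = 1/Crs − 1/Ccw.
1/CL = 1/37.9 − 1/93 = 0.01563.
CL = 63.98 mL/cmH2O.

64.0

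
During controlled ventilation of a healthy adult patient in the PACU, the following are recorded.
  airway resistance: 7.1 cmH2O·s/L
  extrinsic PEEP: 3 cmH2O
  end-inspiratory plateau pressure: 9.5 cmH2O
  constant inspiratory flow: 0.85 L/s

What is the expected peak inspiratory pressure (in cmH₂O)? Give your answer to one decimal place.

15.5

PIP = Pplat + Raw × flow = 9.5 + 7.1 × 0.85 = 9.5 + 6.035 = 15.535 cmH2O.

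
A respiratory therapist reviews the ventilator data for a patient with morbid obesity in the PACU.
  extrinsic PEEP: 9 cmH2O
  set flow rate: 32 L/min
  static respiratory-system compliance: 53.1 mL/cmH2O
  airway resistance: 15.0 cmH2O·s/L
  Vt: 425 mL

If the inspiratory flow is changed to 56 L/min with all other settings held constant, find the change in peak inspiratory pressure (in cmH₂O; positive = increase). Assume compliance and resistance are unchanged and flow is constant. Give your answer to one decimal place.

6.0

Flow: 32 L/min ÷ 60 = 0.5333 L/s.
New flow: 56 L/min ÷ 60 = 0.9333 L/s.
PIP = Vt/C + R·V̇ + PEEP (constant-flow equation of motion).
Only the resistive term changes: ΔPIP = R × ΔV̇ = 15.0 × (0.9333 − 0.5333) = 15.0 × 0.4 = 6.0 cmH2O.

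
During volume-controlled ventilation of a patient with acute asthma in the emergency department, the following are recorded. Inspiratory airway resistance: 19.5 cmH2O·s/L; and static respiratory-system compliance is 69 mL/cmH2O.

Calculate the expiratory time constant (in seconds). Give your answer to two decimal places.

τ = R × C = 19.5 × 69 mL/cmH2O = 19.5 × 0.069 L/cmH2O = 1.346 s.

1.35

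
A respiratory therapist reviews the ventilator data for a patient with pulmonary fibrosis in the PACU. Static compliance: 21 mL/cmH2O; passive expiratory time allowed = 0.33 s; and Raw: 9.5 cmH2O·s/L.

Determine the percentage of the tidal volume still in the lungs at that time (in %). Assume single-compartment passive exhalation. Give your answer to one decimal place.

19.1

τ = R × C = 9.5 × 21 mL/cmH2O = 9.5 × 0.021 L/cmH2O = 0.1995 s.
Passive exhalation: V(t)/V₀ = e^(−t/τ) = e^(−0.33/0.1995) = 0.1913.
Fraction remaining = 0.1913 → 19.13%.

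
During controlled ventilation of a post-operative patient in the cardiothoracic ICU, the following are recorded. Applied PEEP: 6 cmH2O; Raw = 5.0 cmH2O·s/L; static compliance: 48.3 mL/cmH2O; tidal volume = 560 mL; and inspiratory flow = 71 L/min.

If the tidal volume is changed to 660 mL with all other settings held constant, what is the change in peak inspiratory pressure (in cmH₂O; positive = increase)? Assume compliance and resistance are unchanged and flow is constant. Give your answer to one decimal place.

2.1

PIP = Vt/C + R·V̇ + PEEP (constant-flow equation of motion).
Only the elastic term changes: ΔPIP = ΔVt / C = (660 − 560) / 48.3 = 2.07 cmH2O.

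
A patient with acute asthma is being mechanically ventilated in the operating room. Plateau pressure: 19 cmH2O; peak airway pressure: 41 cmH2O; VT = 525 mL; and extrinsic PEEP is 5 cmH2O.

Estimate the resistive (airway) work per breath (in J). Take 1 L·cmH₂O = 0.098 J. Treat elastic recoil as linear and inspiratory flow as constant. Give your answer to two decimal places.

With constant inspiratory flow the resistive pressure is constant at PIP − Pplat = 41 − 19 = 22.0 cmH2O, so resistive work = 22.0 × 0.525 = 11.55 L·cmH2O.
× 0.098 J/(L·cmH2O) → 1.132 J.

1.13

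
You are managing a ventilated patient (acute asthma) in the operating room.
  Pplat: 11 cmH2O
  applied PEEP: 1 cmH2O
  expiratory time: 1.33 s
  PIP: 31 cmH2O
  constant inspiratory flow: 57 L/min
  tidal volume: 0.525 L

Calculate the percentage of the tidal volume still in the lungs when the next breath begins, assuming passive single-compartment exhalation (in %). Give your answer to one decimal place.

30.0

Flow: 57 L/min ÷ 60 = 0.95 L/s.
R = (PIP − Pplat)/V̇ = (31 − 11) / 0.95 = 20.0/0.95 = 21.053 cmH2O·s/L.
C = Vt/(Pplat − PEEP) = 525.0 / (11 − 1) = 525.0/10.0 = 52.5 mL/cmH2O.
τ = R × C = 21.053 × 0.0525 L/cmH2O = 1.105 s.
Fraction remaining at end-expiration = e^(−Te/τ) = e^(−1.33/1.105) = 0.3001 → 30.01%.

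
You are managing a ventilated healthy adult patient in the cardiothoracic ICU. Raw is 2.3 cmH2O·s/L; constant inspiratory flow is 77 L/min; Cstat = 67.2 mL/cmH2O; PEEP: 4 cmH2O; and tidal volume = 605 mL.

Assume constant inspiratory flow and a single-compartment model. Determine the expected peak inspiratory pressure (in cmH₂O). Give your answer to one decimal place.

16.0

Flow: 77 L/min ÷ 60 = 1.2833 L/s.
Equation of motion (constant flow): PIP = Vt/C + R·V̇ + PEEP.
PIP = 605/67.2 + 2.3×1.2833 + 4 = 9.003 + 2.952 + 4 = 15.955 cmH2O.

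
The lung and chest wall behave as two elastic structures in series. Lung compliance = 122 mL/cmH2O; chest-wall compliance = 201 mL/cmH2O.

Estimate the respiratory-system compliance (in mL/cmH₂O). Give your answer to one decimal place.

75.9

Lung and chest wall are elastances in series: 1/Crs = 1/CL + 1/Ccw.
1/Crs = 1/122 + 1/201 = 0.01317.
Crs = 75.93 mL/cmH2O.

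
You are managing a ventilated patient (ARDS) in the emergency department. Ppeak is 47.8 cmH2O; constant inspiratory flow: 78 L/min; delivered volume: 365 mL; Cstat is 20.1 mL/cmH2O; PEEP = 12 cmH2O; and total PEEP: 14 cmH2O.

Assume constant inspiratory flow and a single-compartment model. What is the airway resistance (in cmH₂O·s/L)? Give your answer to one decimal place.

Flow: 78 L/min ÷ 60 = 1.3 L/s.
Total PEEP = 14 cmH2O (set 12 + intrinsic 2); this is the baseline alveolar pressure.
Equation of motion (constant flow): PIP = Vt/C + R·V̇ + PEEP.
R·V̇ = PIP − Vt/C − PEEP = 47.8 − 365/20.1 − 14 = 47.8 − 18.159 − 14 = 15.641 cmH2O.
R = 15.641 / 1.3 = 12.032 cmH2O·s/L.

12.0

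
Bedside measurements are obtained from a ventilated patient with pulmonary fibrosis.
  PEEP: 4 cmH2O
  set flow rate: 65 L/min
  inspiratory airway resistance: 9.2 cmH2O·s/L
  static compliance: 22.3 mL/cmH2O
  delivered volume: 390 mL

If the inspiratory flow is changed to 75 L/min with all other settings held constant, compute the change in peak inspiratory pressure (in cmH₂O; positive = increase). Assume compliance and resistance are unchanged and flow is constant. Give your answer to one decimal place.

Flow: 65 L/min ÷ 60 = 1.0833 L/s.
New flow: 75 L/min ÷ 60 = 1.25 L/s.
PIP = Vt/C + R·V̇ + PEEP (constant-flow equation of motion).
Only the resistive term changes: ΔPIP = R × ΔV̇ = 9.2 × (1.25 − 1.0833) = 9.2 × 0.1667 = 1.534 cmH2O.

1.5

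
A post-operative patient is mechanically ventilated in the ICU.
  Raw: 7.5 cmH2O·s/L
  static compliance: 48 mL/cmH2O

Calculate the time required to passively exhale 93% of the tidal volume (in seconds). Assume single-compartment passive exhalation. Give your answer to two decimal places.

0.96

τ = R × C = 7.5 × 48 mL/cmH2O = 7.5 × 0.048 L/cmH2O = 0.36 s.
Exhaled fraction f = 1 − e^(−t/τ) → t = −τ·ln(1 − f) = −0.36·ln(0.07) = 0.9573 s.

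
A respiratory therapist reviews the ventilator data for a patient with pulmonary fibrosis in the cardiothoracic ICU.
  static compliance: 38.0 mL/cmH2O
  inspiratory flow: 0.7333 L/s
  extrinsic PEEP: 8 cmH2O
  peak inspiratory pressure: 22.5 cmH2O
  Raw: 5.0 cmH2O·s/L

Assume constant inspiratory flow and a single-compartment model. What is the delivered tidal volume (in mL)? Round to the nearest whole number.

412

Equation of motion (constant flow): PIP = Vt/C + R·V̇ + PEEP.
Vt/C = PIP − R·V̇ − PEEP = 22.5 − 3.667 − 8 = 10.833 cmH2O.
Vt = C × 10.833 = 38.0 × 10.833 = 411.65 mL.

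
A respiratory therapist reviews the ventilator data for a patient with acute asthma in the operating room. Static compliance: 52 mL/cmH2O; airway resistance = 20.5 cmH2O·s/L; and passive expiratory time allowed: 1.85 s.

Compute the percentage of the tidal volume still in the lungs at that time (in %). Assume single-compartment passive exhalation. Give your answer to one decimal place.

17.6

τ = R × C = 20.5 × 52 mL/cmH2O = 20.5 × 0.052 L/cmH2O = 1.066 s.
Passive exhalation: V(t)/V₀ = e^(−t/τ) = e^(−1.85/1.066) = 0.1763.
Fraction remaining = 0.1763 → 17.63%.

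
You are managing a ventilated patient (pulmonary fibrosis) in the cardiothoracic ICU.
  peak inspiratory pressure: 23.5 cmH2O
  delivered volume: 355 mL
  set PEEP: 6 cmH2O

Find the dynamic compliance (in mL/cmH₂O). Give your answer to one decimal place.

Dynamic compliance = Vt / (PIP − PEEP) = 355 / (23.5 − 6) = 355 / 17.5 = 20.286 mL/cmH2O.

20.3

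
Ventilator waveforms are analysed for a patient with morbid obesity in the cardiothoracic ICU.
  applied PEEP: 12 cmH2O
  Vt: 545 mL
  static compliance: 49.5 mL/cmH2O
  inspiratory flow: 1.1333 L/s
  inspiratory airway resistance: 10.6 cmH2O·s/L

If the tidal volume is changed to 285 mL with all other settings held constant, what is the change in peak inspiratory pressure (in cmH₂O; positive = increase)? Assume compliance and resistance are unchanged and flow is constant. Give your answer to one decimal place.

-5.3

PIP = Vt/C + R·V̇ + PEEP (constant-flow equation of motion).
Only the elastic term changes: ΔPIP = ΔVt / C = (285 − 545) / 49.5 = -5.253 cmH2O.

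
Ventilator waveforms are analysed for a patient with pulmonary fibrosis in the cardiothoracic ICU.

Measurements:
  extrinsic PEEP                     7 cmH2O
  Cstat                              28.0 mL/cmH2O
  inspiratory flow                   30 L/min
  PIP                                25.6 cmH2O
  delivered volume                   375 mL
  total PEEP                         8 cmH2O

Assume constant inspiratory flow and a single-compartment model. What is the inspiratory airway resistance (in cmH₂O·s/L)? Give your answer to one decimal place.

8.4

Flow: 30 L/min ÷ 60 = 0.5 L/s.
Total PEEP = 8 cmH2O (set 7 + intrinsic 1); this is the baseline alveolar pressure.
Equation of motion (constant flow): PIP = Vt/C + R·V̇ + PEEP.
R·V̇ = PIP − Vt/C − PEEP = 25.6 − 375/28.0 − 8 = 25.6 − 13.393 − 8 = 4.207 cmH2O.
R = 4.207 / 0.5 = 8.414 cmH2O·s/L.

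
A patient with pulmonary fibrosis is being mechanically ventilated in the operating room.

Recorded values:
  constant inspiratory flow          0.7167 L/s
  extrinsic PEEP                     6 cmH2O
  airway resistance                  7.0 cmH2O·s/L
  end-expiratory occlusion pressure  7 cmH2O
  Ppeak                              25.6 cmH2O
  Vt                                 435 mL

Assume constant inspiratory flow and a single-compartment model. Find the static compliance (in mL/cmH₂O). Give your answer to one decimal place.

32.0

Total PEEP = 7 cmH2O (set 6 + intrinsic 1); this is the baseline alveolar pressure.
Equation of motion (constant flow): PIP = Vt/C + R·V̇ + PEEP.
Vt/C = PIP − R·V̇ − PEEP = 25.6 − 7.0×0.7167 − 7 = 25.6 − 5.017 − 7 = 13.583 cmH2O.
C = Vt / 13.583 = 435 / 13.583 = 32.025 mL/cmH2O.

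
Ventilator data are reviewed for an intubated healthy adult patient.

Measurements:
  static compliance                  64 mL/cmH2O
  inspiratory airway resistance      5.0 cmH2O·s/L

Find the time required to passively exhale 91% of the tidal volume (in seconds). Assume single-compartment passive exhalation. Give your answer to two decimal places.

0.77

τ = R × C = 5.0 × 64 mL/cmH2O = 5.0 × 0.064 L/cmH2O = 0.32 s.
Exhaled fraction f = 1 − e^(−t/τ) → t = −τ·ln(1 − f) = −0.32·ln(0.09) = 0.7705 s.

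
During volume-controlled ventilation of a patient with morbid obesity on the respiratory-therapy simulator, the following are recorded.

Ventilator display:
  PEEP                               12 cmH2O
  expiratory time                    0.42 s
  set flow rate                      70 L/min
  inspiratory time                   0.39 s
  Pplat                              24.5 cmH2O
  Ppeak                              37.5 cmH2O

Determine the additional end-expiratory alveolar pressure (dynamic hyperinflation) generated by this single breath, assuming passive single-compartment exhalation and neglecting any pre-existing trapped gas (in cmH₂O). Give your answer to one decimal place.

Flow: 70 L/min ÷ 60 = 1.1667 L/s.
Vt = flow × Ti = 1.1667 L/s × 0.39 s × 1000 mL/L = 455.01 mL.
R = (PIP − Pplat)/V̇ = (37.5 − 24.5) / 1.1667 = 13.0/1.1667 = 11.143 cmH2O·s/L.
C = Vt/(Pplat − PEEP) = 455.01 / (24.5 − 12) = 455.01/12.5 = 36.401 mL/cmH2O.
τ = R × C = 11.143 × 0.0364 L/cmH2O = 0.4056 s.
Fraction remaining = e^(−Te/τ) = e^(−0.42/0.4056) = 0.355; trapped volume = 455.01 × 0.355 = 161.53 mL.
Additional alveolar pressure from trapping ≈ V_trapped / C = 161.53 / 36.401 = 4.438 cmH2O.

4.4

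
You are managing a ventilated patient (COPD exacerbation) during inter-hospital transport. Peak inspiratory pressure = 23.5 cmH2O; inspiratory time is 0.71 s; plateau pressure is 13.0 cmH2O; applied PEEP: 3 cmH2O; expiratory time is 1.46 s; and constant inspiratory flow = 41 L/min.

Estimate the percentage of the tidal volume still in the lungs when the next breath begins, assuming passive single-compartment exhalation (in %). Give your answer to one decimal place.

14.1

Flow: 41 L/min ÷ 60 = 0.6833 L/s.
Vt = flow × Ti = 0.6833 L/s × 0.71 s × 1000 mL/L = 485.14 mL.
R = (PIP − Pplat)/V̇ = (23.5 − 13.0) / 0.6833 = 10.5/0.6833 = 15.367 cmH2O·s/L.
C = Vt/(Pplat − PEEP) = 485.14 / (13.0 − 3) = 485.14/10.0 = 48.514 mL/cmH2O.
τ = R × C = 15.367 × 0.04851 L/cmH2O = 0.7455 s.
Fraction remaining at end-expiration = e^(−Te/τ) = e^(−1.46/0.7455) = 0.1411 → 14.11%.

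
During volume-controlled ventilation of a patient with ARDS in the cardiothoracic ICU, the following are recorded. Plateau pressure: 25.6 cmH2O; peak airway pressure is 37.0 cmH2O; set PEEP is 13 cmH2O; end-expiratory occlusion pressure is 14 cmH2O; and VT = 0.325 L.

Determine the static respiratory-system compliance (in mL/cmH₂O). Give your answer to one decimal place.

28.0

End-expiratory occlusion gives total PEEP = 14 cmH2O (intrinsic PEEP = 14 − 13 = 1). Use total PEEP for the elastic gradient.
Cstat = Vt / (Pplat − PEEPtotal) = 325 / (25.6 − 14) = 325 / 11.6 = 28.017 mL/cmH2O.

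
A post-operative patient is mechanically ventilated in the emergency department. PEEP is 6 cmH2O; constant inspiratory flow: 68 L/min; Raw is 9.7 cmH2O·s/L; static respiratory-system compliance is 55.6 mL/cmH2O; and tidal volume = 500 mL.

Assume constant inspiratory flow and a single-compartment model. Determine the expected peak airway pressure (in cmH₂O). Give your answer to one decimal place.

26.0

Flow: 68 L/min ÷ 60 = 1.1333 L/s.
Equation of motion (constant flow): PIP = Vt/C + R·V̇ + PEEP.
PIP = 500/55.6 + 9.7×1.1333 + 6 = 8.993 + 10.993 + 6 = 25.986 cmH2O.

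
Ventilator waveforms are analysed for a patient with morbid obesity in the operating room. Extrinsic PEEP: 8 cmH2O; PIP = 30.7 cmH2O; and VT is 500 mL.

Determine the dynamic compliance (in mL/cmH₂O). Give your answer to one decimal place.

Dynamic compliance = Vt / (PIP − PEEP) = 500 / (30.7 − 8) = 500 / 22.7 = 22.026 mL/cmH2O.

22.0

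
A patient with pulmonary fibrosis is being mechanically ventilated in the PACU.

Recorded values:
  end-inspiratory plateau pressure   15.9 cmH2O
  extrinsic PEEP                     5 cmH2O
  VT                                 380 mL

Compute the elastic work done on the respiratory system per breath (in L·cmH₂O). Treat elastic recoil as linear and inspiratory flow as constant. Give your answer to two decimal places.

Elastic work ≈ ½ × (Pplat − PEEP) × Vt = 0.5 × (15.9 − 5) × 0.380 L = 0.5 × 10.9 × 0.380 = 2.071 L·cmH2O.

2.07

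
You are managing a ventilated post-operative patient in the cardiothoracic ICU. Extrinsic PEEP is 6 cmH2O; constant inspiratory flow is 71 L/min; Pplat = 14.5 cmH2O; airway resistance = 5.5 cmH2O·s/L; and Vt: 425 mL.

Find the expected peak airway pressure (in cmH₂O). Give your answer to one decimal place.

Flow: 71 L/min ÷ 60 = 1.1833 L/s.
PIP = Pplat + Raw × flow = 14.5 + 5.5 × 1.1833 = 14.5 + 6.508 = 21.008 cmH2O.

21.0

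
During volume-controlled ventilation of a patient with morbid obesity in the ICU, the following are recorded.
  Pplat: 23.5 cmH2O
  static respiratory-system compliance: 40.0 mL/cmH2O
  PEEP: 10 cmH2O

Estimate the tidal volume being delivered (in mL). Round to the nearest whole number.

540

Vt = Cstat × (Pplat − PEEP) = 40.0 × (23.5 − 10) = 40.0 × 13.5 = 540.0 mL.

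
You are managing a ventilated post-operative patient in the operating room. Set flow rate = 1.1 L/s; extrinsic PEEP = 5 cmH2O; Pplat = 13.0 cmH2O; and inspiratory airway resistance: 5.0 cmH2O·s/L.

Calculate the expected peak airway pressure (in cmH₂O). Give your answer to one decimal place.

18.5

PIP = Pplat + Raw × flow = 13.0 + 5.0 × 1.1 = 13.0 + 5.5 = 18.5 cmH2O.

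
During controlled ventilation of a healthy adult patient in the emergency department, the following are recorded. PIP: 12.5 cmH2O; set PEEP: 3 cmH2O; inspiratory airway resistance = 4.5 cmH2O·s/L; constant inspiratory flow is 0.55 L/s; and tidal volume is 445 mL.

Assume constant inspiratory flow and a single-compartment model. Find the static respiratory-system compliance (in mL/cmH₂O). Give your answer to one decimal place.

63.3

Equation of motion (constant flow): PIP = Vt/C + R·V̇ + PEEP.
Vt/C = PIP − R·V̇ − PEEP = 12.5 − 4.5×0.55 − 3 = 12.5 − 2.475 − 3 = 7.025 cmH2O.
C = Vt / 7.025 = 445 / 7.025 = 63.345 mL/cmH2O.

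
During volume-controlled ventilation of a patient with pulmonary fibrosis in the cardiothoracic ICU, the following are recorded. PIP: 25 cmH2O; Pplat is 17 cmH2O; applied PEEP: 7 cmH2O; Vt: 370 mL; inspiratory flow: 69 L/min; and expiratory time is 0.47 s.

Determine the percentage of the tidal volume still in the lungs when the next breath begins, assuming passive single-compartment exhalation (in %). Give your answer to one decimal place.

16.1

Flow: 69 L/min ÷ 60 = 1.15 L/s.
R = (PIP − Pplat)/V̇ = (25 − 17) / 1.15 = 8.0/1.15 = 6.957 cmH2O·s/L.
C = Vt/(Pplat − PEEP) = 370.0 / (17 − 7) = 370.0/10.0 = 37.0 mL/cmH2O.
τ = R × C = 6.957 × 0.037 L/cmH2O = 0.2574 s.
Fraction remaining at end-expiration = e^(−Te/τ) = e^(−0.47/0.2574) = 0.1611 → 16.11%.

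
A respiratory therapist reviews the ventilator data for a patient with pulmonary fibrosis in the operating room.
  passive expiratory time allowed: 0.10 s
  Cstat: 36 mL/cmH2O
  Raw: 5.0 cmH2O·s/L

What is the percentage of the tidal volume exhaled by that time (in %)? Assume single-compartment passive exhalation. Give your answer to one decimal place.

τ = R × C = 5.0 × 36 mL/cmH2O = 5.0 × 0.036 L/cmH2O = 0.18 s.
Passive exhalation: V(t)/V₀ = e^(−t/τ) = e^(−0.10/0.18) = 0.5738.
Fraction exhaled = 1 − 0.5738 = 0.4262 → 42.62%.

42.6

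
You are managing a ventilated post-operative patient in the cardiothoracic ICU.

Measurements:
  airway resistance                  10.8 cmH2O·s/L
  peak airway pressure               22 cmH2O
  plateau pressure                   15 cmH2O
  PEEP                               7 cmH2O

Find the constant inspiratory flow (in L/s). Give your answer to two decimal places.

0.65

flow = (PIP − Pplat) / Raw = 7.0 / 10.8 = 0.6481 L/s.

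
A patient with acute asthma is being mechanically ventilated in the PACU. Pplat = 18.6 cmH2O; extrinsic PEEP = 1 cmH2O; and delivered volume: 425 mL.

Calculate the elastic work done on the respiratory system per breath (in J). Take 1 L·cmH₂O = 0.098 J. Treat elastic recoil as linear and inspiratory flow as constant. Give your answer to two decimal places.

0.37

Elastic work ≈ ½ × (Pplat − PEEP) × Vt = 0.5 × (18.6 − 1) × 0.425 L = 0.5 × 17.6 × 0.425 = 3.74 L·cmH2O.
× 0.098 J/(L·cmH2O) → 0.3665 J.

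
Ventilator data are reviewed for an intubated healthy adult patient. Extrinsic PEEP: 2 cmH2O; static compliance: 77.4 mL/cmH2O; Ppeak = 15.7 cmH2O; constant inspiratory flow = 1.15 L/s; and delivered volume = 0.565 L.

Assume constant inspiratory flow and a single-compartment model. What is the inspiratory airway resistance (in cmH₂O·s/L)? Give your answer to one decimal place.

Equation of motion (constant flow): PIP = Vt/C + R·V̇ + PEEP.
R·V̇ = PIP − Vt/C − PEEP = 15.7 − 565/77.4 − 2 = 15.7 − 7.3 − 2 = 6.4 cmH2O.
R = 6.4 / 1.15 = 5.565 cmH2O·s/L.

5.6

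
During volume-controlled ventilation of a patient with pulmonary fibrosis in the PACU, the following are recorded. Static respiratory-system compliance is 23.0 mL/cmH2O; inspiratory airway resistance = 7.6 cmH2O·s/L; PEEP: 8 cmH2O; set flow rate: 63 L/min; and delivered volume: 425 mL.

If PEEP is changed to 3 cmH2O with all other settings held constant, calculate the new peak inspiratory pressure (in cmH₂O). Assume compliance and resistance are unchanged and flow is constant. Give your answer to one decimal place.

29.5

Flow: 63 L/min ÷ 60 = 1.05 L/s.
PIP = Vt/C + R·V̇ + PEEP (constant-flow equation of motion).
Only the baseline term changes: ΔPIP = ΔPEEP = 3 − 8 = -5.0 cmH2O.
Original PIP = 425/23.0 + 7.6×1.05 + 8 = 34.458 cmH2O; new PIP = 34.458 + (-5.0) = 29.458 cmH2O.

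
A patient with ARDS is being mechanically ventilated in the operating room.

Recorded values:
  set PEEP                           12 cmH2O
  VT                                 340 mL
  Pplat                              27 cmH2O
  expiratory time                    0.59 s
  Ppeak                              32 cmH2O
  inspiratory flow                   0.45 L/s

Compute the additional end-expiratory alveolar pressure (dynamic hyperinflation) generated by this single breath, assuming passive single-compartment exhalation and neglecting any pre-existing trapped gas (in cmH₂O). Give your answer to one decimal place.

R = (PIP − Pplat)/V̇ = (32 − 27) / 0.45 = 5.0/0.45 = 11.111 cmH2O·s/L.
C = Vt/(Pplat − PEEP) = 340.0 / (27 − 12) = 340.0/15.0 = 22.667 mL/cmH2O.
τ = R × C = 11.111 × 0.02267 L/cmH2O = 0.2519 s.
Fraction remaining = e^(−Te/τ) = e^(−0.59/0.2519) = 0.09612; trapped volume = 340.0 × 0.09612 = 32.681 mL.
Additional alveolar pressure from trapping ≈ V_trapped / C = 32.681 / 22.667 = 1.442 cmH2O.

1.4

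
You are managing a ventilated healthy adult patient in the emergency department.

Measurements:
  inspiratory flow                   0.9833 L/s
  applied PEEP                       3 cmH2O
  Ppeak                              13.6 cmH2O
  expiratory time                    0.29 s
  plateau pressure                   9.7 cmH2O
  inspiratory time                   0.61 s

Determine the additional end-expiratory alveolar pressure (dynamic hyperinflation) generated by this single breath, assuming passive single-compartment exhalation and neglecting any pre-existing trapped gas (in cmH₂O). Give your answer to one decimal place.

Vt = flow × Ti = 0.9833 L/s × 0.61 s × 1000 mL/L = 599.81 mL.
R = (PIP − Pplat)/V̇ = (13.6 − 9.7) / 0.9833 = 3.9/0.9833 = 3.966 cmH2O·s/L.
C = Vt/(Pplat − PEEP) = 599.81 / (9.7 − 3) = 599.81/6.7 = 89.524 mL/cmH2O.
τ = R × C = 3.966 × 0.08952 L/cmH2O = 0.355 s.
Fraction remaining = e^(−Te/τ) = e^(−0.29/0.355) = 0.4418; trapped volume = 599.81 × 0.4418 = 265.0 mL.
Additional alveolar pressure from trapping ≈ V_trapped / C = 265.0 / 89.524 = 2.96 cmH2O.

3.0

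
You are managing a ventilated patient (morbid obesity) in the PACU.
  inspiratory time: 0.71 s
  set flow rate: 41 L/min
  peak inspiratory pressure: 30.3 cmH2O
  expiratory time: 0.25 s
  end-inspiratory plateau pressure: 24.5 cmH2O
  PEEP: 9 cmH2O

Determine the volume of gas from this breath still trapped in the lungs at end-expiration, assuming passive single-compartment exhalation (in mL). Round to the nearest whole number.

Flow: 41 L/min ÷ 60 = 0.6833 L/s.
Vt = flow × Ti = 0.6833 L/s × 0.71 s × 1000 mL/L = 485.14 mL.
R = (PIP − Pplat)/V̇ = (30.3 − 24.5) / 0.6833 = 5.8/0.6833 = 8.488 cmH2O·s/L.
C = Vt/(Pplat − PEEP) = 485.14 / (24.5 − 9) = 485.14/15.5 = 31.299 mL/cmH2O.
τ = R × C = 8.488 × 0.0313 L/cmH2O = 0.2657 s.
Fraction remaining = e^(−Te/τ) = e^(−0.25/0.2657) = 0.3903.
Trapped volume = 485.14 × 0.3903 = 189.35 mL.

189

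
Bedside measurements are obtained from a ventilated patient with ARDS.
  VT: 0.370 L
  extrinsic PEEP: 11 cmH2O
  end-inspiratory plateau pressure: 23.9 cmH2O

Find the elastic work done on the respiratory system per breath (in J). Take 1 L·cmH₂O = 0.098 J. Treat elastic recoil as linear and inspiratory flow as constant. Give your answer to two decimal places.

Elastic work ≈ ½ × (Pplat − PEEP) × Vt = 0.5 × (23.9 − 11) × 0.370 L = 0.5 × 12.9 × 0.370 = 2.387 L·cmH2O.
× 0.098 J/(L·cmH2O) → 0.2339 J.

0.23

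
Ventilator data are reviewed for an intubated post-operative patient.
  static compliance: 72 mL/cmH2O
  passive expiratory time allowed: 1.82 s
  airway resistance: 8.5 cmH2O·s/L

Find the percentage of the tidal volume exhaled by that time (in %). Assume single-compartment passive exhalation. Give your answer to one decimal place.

τ = R × C = 8.5 × 72 mL/cmH2O = 8.5 × 0.072 L/cmH2O = 0.612 s.
Passive exhalation: V(t)/V₀ = e^(−t/τ) = e^(−1.82/0.612) = 0.05111.
Fraction exhaled = 1 − 0.05111 = 0.9489 → 94.89%.

94.9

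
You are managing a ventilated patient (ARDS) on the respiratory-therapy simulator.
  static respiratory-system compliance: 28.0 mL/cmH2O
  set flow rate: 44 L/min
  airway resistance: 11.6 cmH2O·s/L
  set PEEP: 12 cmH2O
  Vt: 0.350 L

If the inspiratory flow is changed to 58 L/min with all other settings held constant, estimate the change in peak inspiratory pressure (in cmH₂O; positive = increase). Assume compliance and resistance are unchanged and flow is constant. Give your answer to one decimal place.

Flow: 44 L/min ÷ 60 = 0.7333 L/s.
New flow: 58 L/min ÷ 60 = 0.9667 L/s.
PIP = Vt/C + R·V̇ + PEEP (constant-flow equation of motion).
Only the resistive term changes: ΔPIP = R × ΔV̇ = 11.6 × (0.9667 − 0.7333) = 11.6 × 0.2334 = 2.707 cmH2O.

2.7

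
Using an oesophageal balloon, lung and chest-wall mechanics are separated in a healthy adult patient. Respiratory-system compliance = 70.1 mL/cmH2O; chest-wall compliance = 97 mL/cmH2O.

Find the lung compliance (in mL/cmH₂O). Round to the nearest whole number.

1/CL = 1/Crs − 1/Ccw.
1/CL = 1/70.1 − 1/97 = 0.003956.
CL = 252.78 mL/cmH2O.

253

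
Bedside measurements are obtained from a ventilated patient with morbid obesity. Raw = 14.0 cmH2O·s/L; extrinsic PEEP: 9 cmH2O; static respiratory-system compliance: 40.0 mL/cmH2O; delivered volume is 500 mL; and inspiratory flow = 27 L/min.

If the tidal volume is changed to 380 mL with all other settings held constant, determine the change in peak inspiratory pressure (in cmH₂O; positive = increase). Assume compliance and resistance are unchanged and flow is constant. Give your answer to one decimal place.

-3.0

PIP = Vt/C + R·V̇ + PEEP (constant-flow equation of motion).
Only the elastic term changes: ΔPIP = ΔVt / C = (380 − 500) / 40.0 = -3.0 cmH2O.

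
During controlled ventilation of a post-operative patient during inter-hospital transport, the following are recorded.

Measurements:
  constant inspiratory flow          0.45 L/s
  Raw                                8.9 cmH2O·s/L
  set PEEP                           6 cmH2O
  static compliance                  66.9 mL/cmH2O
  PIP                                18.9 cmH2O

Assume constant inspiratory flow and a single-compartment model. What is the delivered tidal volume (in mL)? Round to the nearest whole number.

595

Equation of motion (constant flow): PIP = Vt/C + R·V̇ + PEEP.
Vt/C = PIP − R·V̇ − PEEP = 18.9 − 4.005 − 6 = 8.895 cmH2O.
Vt = C × 8.895 = 66.9 × 8.895 = 595.08 mL.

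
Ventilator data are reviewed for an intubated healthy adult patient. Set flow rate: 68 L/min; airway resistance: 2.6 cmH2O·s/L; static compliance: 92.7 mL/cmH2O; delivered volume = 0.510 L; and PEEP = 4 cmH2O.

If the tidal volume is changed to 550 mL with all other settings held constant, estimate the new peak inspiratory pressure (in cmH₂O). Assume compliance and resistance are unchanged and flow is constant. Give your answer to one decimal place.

12.9

Flow: 68 L/min ÷ 60 = 1.1333 L/s.
PIP = Vt/C + R·V̇ + PEEP (constant-flow equation of motion).
Only the elastic term changes: ΔPIP = ΔVt / C = (550 − 510) / 92.7 = 0.4315 cmH2O.
Original PIP = 510/92.7 + 2.6×1.1333 + 4 = 12.448 cmH2O; new PIP = 12.448 + (0.4315) = 12.88 cmH2O.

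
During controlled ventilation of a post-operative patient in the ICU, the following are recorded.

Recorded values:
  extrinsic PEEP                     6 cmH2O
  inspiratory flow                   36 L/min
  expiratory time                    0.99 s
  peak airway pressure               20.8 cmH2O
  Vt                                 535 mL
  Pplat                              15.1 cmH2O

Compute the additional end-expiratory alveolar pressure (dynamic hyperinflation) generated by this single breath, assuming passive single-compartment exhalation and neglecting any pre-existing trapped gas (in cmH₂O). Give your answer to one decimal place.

1.5

Flow: 36 L/min ÷ 60 = 0.6 L/s.
R = (PIP − Pplat)/V̇ = (20.8 − 15.1) / 0.6 = 5.7/0.6 = 9.5 cmH2O·s/L.
C = Vt/(Pplat − PEEP) = 535.0 / (15.1 − 6) = 535.0/9.1 = 58.791 mL/cmH2O.
τ = R × C = 9.5 × 0.05879 L/cmH2O = 0.5585 s.
Fraction remaining = e^(−Te/τ) = e^(−0.99/0.5585) = 0.1699; trapped volume = 535.0 × 0.1699 = 90.897 mL.
Additional alveolar pressure from trapping ≈ V_trapped / C = 90.897 / 58.791 = 1.546 cmH2O.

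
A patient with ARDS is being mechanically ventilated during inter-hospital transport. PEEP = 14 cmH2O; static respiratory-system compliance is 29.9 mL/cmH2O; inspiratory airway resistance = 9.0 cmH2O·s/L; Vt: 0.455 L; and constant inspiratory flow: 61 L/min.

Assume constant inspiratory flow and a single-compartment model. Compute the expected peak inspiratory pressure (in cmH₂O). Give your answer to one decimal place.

Flow: 61 L/min ÷ 60 = 1.0167 L/s.
Equation of motion (constant flow): PIP = Vt/C + R·V̇ + PEEP.
PIP = 455/29.9 + 9.0×1.0167 + 14 = 15.217 + 9.15 + 14 = 38.367 cmH2O.

38.4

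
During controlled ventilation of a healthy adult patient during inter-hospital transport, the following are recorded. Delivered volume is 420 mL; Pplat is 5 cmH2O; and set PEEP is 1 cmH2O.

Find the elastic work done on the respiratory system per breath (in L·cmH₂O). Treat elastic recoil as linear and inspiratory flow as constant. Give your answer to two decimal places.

0.84

Elastic work ≈ ½ × (Pplat − PEEP) × Vt = 0.5 × (5 − 1) × 0.420 L = 0.5 × 4.0 × 0.420 = 0.84 L·cmH2O.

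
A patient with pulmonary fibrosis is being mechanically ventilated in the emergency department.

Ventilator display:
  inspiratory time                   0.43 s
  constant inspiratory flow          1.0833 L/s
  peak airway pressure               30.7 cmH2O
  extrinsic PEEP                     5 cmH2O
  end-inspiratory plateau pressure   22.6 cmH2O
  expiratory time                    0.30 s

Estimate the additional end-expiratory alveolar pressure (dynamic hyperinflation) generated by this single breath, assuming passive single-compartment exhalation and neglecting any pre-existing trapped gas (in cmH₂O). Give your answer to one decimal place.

3.9

Vt = flow × Ti = 1.0833 L/s × 0.43 s × 1000 mL/L = 465.82 mL.
R = (PIP − Pplat)/V̇ = (30.7 − 22.6) / 1.0833 = 8.1/1.0833 = 7.477 cmH2O·s/L.
C = Vt/(Pplat − PEEP) = 465.82 / (22.6 − 5) = 465.82/17.6 = 26.467 mL/cmH2O.
τ = R × C = 7.477 × 0.02647 L/cmH2O = 0.1979 s.
Fraction remaining = e^(−Te/τ) = e^(−0.30/0.1979) = 0.2196; trapped volume = 465.82 × 0.2196 = 102.29 mL.
Additional alveolar pressure from trapping ≈ V_trapped / C = 102.29 / 26.467 = 3.865 cmH2O.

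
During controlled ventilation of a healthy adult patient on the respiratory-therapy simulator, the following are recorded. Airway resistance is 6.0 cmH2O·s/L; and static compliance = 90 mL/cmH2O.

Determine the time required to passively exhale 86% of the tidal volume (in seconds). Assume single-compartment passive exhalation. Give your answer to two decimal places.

1.06

τ = R × C = 6.0 × 90 mL/cmH2O = 6.0 × 0.090 L/cmH2O = 0.54 s.
Exhaled fraction f = 1 − e^(−t/τ) → t = −τ·ln(1 − f) = −0.54·ln(0.14) = 1.062 s.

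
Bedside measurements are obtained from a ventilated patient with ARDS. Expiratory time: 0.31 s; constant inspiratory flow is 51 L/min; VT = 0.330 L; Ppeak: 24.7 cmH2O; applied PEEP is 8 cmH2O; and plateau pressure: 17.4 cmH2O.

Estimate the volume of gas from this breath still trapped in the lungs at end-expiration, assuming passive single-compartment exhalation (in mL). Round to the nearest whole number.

118

Flow: 51 L/min ÷ 60 = 0.85 L/s.
R = (PIP − Pplat)/V̇ = (24.7 − 17.4) / 0.85 = 7.3/0.85 = 8.588 cmH2O·s/L.
C = Vt/(Pplat − PEEP) = 330.0 / (17.4 − 8) = 330.0/9.4 = 35.106 mL/cmH2O.
τ = R × C = 8.588 × 0.03511 L/cmH2O = 0.3015 s.
Fraction remaining = e^(−Te/τ) = e^(−0.31/0.3015) = 0.3577.
Trapped volume = 330.0 × 0.3577 = 118.04 mL.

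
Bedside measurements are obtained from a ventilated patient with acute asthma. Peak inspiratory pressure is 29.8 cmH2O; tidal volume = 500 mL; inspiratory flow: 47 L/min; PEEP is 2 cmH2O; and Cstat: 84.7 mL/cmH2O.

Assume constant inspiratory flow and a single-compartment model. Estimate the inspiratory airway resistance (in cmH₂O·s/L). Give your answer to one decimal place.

28.0

Flow: 47 L/min ÷ 60 = 0.7833 L/s.
Equation of motion (constant flow): PIP = Vt/C + R·V̇ + PEEP.
R·V̇ = PIP − Vt/C − PEEP = 29.8 − 500/84.7 − 2 = 29.8 − 5.903 − 2 = 21.897 cmH2O.
R = 21.897 / 0.7833 = 27.955 cmH2O·s/L.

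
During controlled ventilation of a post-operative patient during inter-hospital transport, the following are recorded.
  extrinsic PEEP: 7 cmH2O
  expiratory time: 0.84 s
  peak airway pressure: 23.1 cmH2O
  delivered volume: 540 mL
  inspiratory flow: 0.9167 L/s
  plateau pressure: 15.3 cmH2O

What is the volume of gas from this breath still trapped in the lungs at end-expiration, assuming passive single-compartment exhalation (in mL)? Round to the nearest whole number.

118

R = (PIP − Pplat)/V̇ = (23.1 − 15.3) / 0.9167 = 7.8/0.9167 = 8.509 cmH2O·s/L.
C = Vt/(Pplat − PEEP) = 540.0 / (15.3 − 7) = 540.0/8.3 = 65.06 mL/cmH2O.
τ = R × C = 8.509 × 0.06506 L/cmH2O = 0.5536 s.
Fraction remaining = e^(−Te/τ) = e^(−0.84/0.5536) = 0.2193.
Trapped volume = 540.0 × 0.2193 = 118.42 mL.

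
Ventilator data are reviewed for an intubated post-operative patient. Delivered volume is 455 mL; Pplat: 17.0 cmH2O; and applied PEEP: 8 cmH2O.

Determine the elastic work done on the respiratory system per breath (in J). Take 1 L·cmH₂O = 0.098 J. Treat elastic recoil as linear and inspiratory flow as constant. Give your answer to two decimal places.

Elastic work ≈ ½ × (Pplat − PEEP) × Vt = 0.5 × (17.0 − 8) × 0.455 L = 0.5 × 9.0 × 0.455 = 2.048 L·cmH2O.
× 0.098 J/(L·cmH2O) → 0.2007 J.

0.20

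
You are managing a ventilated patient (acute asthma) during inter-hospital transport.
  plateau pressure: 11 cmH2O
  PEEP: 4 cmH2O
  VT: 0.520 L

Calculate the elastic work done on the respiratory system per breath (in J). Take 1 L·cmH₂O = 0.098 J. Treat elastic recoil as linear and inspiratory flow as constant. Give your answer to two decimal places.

0.18

Elastic work ≈ ½ × (Pplat − PEEP) × Vt = 0.5 × (11 − 4) × 0.520 L = 0.5 × 7.0 × 0.520 = 1.82 L·cmH2O.
× 0.098 J/(L·cmH2O) → 0.1784 J.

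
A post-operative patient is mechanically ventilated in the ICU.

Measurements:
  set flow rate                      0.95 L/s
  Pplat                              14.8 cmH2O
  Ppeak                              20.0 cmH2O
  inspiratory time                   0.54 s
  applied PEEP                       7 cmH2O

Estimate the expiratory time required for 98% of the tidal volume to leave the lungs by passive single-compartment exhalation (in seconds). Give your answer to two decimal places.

Vt = flow × Ti = 0.95 L/s × 0.54 s × 1000 mL/L = 513.0 mL.
R = (PIP − Pplat)/V̇ = (20.0 − 14.8) / 0.95 = 5.2/0.95 = 5.474 cmH2O·s/L.
C = Vt/(Pplat − PEEP) = 513.0 / (14.8 − 7) = 513.0/7.8 = 65.769 mL/cmH2O.
τ = R × C = 5.474 × 0.06577 L/cmH2O = 0.36 s.
t = −τ·ln(1 − 0.98) = −0.36·ln(0.02) = 1.408 s.

1.41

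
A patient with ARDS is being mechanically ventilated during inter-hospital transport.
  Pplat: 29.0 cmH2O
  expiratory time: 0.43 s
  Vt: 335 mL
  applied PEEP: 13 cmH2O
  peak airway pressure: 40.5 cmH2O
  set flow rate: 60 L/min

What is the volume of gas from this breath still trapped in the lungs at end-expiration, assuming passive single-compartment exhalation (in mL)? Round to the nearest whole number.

56

Flow: 60 L/min ÷ 60 = 1 L/s.
R = (PIP − Pplat)/V̇ = (40.5 − 29.0) / 1 = 11.5/1 = 11.5 cmH2O·s/L.
C = Vt/(Pplat − PEEP) = 335.0 / (29.0 − 13) = 335.0/16.0 = 20.938 mL/cmH2O.
τ = R × C = 11.5 × 0.02094 L/cmH2O = 0.2408 s.
Fraction remaining = e^(−Te/τ) = e^(−0.43/0.2408) = 0.1677.
Trapped volume = 335.0 × 0.1677 = 56.18 mL.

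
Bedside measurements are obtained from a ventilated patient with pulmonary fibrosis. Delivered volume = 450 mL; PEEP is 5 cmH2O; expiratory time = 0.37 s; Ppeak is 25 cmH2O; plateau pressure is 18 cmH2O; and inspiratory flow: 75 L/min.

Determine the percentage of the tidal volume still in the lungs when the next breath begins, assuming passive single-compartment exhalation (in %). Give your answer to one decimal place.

Flow: 75 L/min ÷ 60 = 1.25 L/s.
R = (PIP − Pplat)/V̇ = (25 − 18) / 1.25 = 7.0/1.25 = 5.6 cmH2O·s/L.
C = Vt/(Pplat − PEEP) = 450.0 / (18 − 5) = 450.0/13.0 = 34.615 mL/cmH2O.
τ = R × C = 5.6 × 0.03462 L/cmH2O = 0.1939 s.
Fraction remaining at end-expiration = e^(−Te/τ) = e^(−0.37/0.1939) = 0.1483 → 14.83%.

14.8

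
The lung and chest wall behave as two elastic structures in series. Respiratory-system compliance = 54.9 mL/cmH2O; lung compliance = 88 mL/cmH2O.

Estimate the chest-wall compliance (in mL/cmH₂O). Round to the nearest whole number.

146

1/Ccw = 1/Crs − 1/CL.
1/Ccw = 1/54.9 − 1/88 = 0.006851.
Ccw = 145.96 mL/cmH2O.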